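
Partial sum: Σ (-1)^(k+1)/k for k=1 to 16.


S = 1 - 1/2 + 1/3 - 1/4 + 1/5 - 1/6 + 1/7 - 1/8 ± ...
= 0.6629
(Full series converges to +ln(2) ≈ +0.6931)

S_16 = 0.6629


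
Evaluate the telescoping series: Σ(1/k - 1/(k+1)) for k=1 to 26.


Telescoping: adjacent terms cancel.
= 1/1 - 1/27
= 1 - 1/27 = 26/27

Sum = 26/27


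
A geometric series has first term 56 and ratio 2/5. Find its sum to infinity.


S∞ = a₁/(1-r) = 56/(1 - 2/5)
= 56/(3/5)
= 280/3

S∞ = 280/3


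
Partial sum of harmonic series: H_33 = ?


H_33 = 1/1 + 1/2 + 1/3 + ... + 1/33
= 53676090078349/13127595717600
≈ 4.0888

H_33 = 53676090078349/13127595717600 ≈ 4.0888


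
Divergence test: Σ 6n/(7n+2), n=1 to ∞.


lim(n→∞) 6n/(7n+2) = 6/7 = 6/7  (divide numerator and denominator by n)
lim aₙ = 6/7 ≠ 0 → series DIVERGES

Diverges (lim aₙ = 6/7 ≠ 0)


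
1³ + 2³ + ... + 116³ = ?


n(n+1)/2 = 116×117/2 = 6786
Σk³ = 6786² = 46049796

Σk³ = 46049796


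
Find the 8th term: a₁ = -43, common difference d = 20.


aₙ = a₁ + (n-1)d
= -43 + (8-1)×20
= -43 + 140
= 97

a_8 = 97


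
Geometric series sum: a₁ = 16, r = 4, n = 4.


Sₙ = 16×(4^4 - 1)/(4 - 1)
= 16×(256 - 1)/3
= 16×255/3
= 1360

S_4 = 1360


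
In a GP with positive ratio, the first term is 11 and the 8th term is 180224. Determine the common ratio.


r^(n-1) = aₙ/a₁
r^7 = 180224/11 = 16384
r = 16384^(1/7)
= 4

r = 4


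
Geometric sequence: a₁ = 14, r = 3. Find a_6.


aₙ = a₁·r^(n-1)
= 14×3^5
= 14×243
= 3402

a_6 = 3402


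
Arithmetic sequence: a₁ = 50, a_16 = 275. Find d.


d = (aₙ - a₁)/(n-1)
= (275 - 50)/(16-1)
= 225/15 = 15

d = 15


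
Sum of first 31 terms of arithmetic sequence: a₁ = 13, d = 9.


aₙ = 13 + (31-1)×9 = 283
Sₙ = n(a₁+aₙ)/2 = 31×(13+283)/2
= 31×296/2 = 4588

S_31 = 4588


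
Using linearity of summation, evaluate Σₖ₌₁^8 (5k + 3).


Σ(5k+3) = 5·Σk + 3·n
= 5·36 + 3·8
= 180 + 24 = 204

Σ = 204


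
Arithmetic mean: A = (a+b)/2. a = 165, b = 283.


AM = (165 + 283)/2 = 448/2 = 224

AM = 224


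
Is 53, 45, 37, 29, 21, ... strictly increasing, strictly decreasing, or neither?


Differences: -8, -8, -8, -8
All differences < 0 → strictly DECREASING

Monotonically decreasing


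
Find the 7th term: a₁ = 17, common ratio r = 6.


aₙ = a₁·r^(n-1)
= 17×6^6
= 17×46656
= 793152

a_7 = 793152


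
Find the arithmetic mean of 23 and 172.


AM = (23 + 172)/2 = 195/2 = 97.5

AM = 97.5


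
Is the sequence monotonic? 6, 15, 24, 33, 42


Differences: 9, 9, 9, 9
All differences > 0 → strictly INCREASING

Monotonically increasing


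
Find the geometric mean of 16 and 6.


GM = √(16×6) = √96 = 9.798

GM = 9.798


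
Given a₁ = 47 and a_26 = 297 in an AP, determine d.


d = (aₙ - a₁)/(n-1)
= (297 - 47)/(26-1)
= 250/25 = 10

d = 10


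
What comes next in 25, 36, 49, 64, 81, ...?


Pattern: perfect squares: n²
Terms: 25, 36, 49, 64, 81
Next term = 100

Next term = 100


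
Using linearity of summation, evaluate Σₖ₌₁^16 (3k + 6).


Σ(3k+6) = 3·Σk + 6·n
= 3·136 + 6·16
= 408 + 96 = 504

Σ = 504


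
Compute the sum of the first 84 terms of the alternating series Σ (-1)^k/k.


S = -1 + 1/2 - 1/3 + 1/4 - 1/5 + 1/6 - 1/7 + 1/8 ± ...
= -0.6872
(Full series converges to -ln(2) ≈ -0.6931)

S_84 = -0.6872


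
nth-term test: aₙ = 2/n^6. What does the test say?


lim(n→∞) 2/n^6 = 0
lim aₙ = 0 → nth-term test is INCONCLUSIVE
(Need other tests; this is actually a convergent p-series with p=6 > 1)

Inconclusive (lim aₙ = 0; need another test)


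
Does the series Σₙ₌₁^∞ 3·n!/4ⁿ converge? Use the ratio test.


aₙ = 3·n!/4^n
a_{n+1}/aₙ = (n+1)!/4^(n+1) × 4^n/n!  (constant 3 cancels)
= (n+1)/4
L = lim(n→∞) (n+1)/4 = ∞
L > 1 → series DIVERGES

Diverges (ratio test: L = ∞ > 1)


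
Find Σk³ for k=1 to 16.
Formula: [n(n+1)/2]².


n(n+1)/2 = 16×17/2 = 136
Σk³ = 136² = 18496

Σk³ = 18496


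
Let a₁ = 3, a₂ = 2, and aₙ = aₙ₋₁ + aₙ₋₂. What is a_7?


Computing iteratively: 3, 2, 5, 7, 12, 19, 31
a_7 = 31

a_7 = 31


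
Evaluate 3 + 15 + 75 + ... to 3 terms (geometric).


Sₙ = 3×(5^3 - 1)/(5 - 1)
= 3×(125 - 1)/4
= 3×124/4
= 93

S_3 = 93


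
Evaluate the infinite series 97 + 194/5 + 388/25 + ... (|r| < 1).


S∞ = a₁/(1-r) = 97/(1 - 2/5)
= 97/(3/5)
= 485/3

S∞ = 485/3


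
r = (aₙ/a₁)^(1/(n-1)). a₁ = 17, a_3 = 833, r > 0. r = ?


r^(n-1) = aₙ/a₁
r^2 = 833/17 = 49
r = 49^(1/2)
= ±7; taking r > 0 gives r = 7

r = 7


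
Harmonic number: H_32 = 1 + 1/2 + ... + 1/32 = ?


H_32 = 1/1 + 1/2 + 1/3 + ... + 1/32
= 586061125622639/144403552893600
≈ 4.0585

H_32 = 586061125622639/144403552893600 ≈ 4.0585


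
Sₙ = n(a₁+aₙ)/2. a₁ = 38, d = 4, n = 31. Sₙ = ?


aₙ = 38 + (31-1)×4 = 158
Sₙ = n(a₁+aₙ)/2 = 31×(38+158)/2
= 31×196/2 = 3038

S_31 = 3038


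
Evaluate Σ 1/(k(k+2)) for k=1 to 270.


1/(k(k+2)) = (1/2)·(1/k - 1/(k+2)) (partial fractions)
Telescoping: Σ = (1/2)·(1 + 1/2 - 1/271 - 1/272) = 110025/147424

Sum = 110025/147424


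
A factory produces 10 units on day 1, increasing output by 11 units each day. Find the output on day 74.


aₙ = a₁ + (n-1)d
= 10 + (74-1)×11
= 10 + 803
= 813

a_74 = 813


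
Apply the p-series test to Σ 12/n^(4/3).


p-series test: Σ c/n^p converges if p > 1, diverges if p ≤ 1 (constant c > 0 doesn't affect convergence).
p = 4/3
4/3 > 1 → CONVERGES

Converges (p = 4/3 > 1)


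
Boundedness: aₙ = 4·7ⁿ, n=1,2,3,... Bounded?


aₙ = 4·7ⁿ → as n→∞, aₙ→∞ (since base 7 > 1)
No finite upper bound exists
The sequence is UNBOUNDED

Unbounded (aₙ → ∞ as n → ∞)


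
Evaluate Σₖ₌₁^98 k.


n(n+1)/2 = 98×99/2 = 9702/2 = 4851

Σk = 4851


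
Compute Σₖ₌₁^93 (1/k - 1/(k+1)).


Telescoping: adjacent terms cancel.
= 1/1 - 1/94
= 1 - 1/94 = 93/94

Sum = 93/94


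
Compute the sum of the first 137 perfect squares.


n = 137
n(n+1)(2n+1)/6 = 137×138×275/6
= 5199150/6 = 866525

Σk² = 866525


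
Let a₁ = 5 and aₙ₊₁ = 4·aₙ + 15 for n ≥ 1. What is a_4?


Computing step by step:
a_1 = 5
a_2 = 35
a_3 = 155
a_4 = 635


a_4 = 635


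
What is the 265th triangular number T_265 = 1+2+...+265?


n(n+1)/2 = 265×266/2 = 70490/2 = 35245

Σk = 35245


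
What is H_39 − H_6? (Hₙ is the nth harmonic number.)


Σₖ₌7^39 1/k = 1/7 + 1/8 + 1/9 + ... + 1/39
= 876018803354593/485721041551200
≈ 1.8035

Sum = 876018803354593/485721041551200 ≈ 1.8035


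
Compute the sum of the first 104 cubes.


n(n+1)/2 = 104×105/2 = 5460
Σk³ = 5460² = 29811600

Σk³ = 29811600


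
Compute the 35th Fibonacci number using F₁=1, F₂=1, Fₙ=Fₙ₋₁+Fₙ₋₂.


Fibonacci sequence: 1, 1, 2, 3, 5, 8, 13, 21, 34, 55, 89, ...
F(35) = 9227465

F(35) = 9227465


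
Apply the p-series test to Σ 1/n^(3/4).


p-series test: Σ c/n^p converges if p > 1, diverges if p ≤ 1 (constant c > 0 doesn't affect convergence).
p = 3/4
3/4 ≤ 1 → DIVERGES

Diverges (p = 3/4 ≤ 1)


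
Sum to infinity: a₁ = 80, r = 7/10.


S∞ = a₁/(1-r) = 80/(1 - 7/10)
= 80/(3/10)
= 800/3

S∞ = 800/3


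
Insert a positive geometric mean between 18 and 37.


GM = √(18×37) = √666 = 25.807

GM = 25.807


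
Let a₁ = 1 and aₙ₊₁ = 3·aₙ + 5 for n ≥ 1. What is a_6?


Computing step by step:
a_1 = 1
a_2 = 8
a_3 = 29
a_4 = 92
a_5 = 281
a_6 = 848


a_6 = 848


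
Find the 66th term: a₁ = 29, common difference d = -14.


aₙ = a₁ + (n-1)d
= 29 + (66-1)×-14
= 29 - 910
= -881

a_66 = -881


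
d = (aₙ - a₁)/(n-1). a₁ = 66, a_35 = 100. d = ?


d = (aₙ - a₁)/(n-1)
= (100 - 66)/(35-1)
= 34/34 = 1

d = 1


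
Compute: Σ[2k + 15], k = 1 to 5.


Σ(2k+15) = 2·Σk + 15·n
= 2·15 + 15·5
= 30 + 75 = 105

Σ = 105


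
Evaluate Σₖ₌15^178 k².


Σₖ₌15^178 k² = Σₖ₌₁^178 k² − Σₖ₌₁^14 k²
= 178·179·357/6 − 14·15·29/6
= 1895789 − 1015 = 1894774

Σk² = 1894774


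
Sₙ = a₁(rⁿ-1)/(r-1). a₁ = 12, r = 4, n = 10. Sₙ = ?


Sₙ = 12×(4^10 - 1)/(4 - 1)
= 12×(1048576 - 1)/3
= 12×1048575/3
= 4194300

S_10 = 4194300


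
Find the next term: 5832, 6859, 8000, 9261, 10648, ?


Pattern: perfect cubes: n³
Terms: 5832, 6859, 8000, 9261, 10648
Next term = 12167

Next term = 12167


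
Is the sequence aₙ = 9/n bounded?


a₁ = 9, a₂ = 9/2, a₃ = 9/3, ...
0 < aₙ ≤ 9 for all n ≥ 1
Lower bound: 0, Upper bound: 9
The sequence IS bounded

Bounded (0 < aₙ ≤ 9)


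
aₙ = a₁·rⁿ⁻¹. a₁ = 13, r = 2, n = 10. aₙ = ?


aₙ = a₁·r^(n-1)
= 13×2^9
= 13×512
= 6656

a_10 = 6656


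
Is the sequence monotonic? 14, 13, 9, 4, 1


Differences: -1, -4, -5, -3
All differences < 0 → strictly DECREASING

Monotonically decreasing


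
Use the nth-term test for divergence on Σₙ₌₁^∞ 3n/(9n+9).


lim(n→∞) 3n/(9n+9) = 3/9 = 1/3  (divide numerator and denominator by n)
lim aₙ = 1/3 ≠ 0 → series DIVERGES

Diverges (lim aₙ = 1/3 ≠ 0)


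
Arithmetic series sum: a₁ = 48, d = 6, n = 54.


aₙ = 48 + (54-1)×6 = 366
Sₙ = n(a₁+aₙ)/2 = 54×(48+366)/2
= 54×414/2 = 11178

S_54 = 11178


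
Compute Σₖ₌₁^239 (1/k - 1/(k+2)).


Telescoping with gap 2: two head and two tail terms survive.
= (1 + 1/2) - (1/240 + 1/241)
= 3/2 - 1/240 - 1/241 = 86279/57840

Sum = 86279/57840


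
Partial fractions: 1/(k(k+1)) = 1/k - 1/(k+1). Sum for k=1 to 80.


1/(k(k+1)) = 1/k - 1/(k+1) (partial fractions)
Telescoping: Σ = 1 - 1/81 = 80/81

Sum = 80/81


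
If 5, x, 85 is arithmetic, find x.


AM = (5 + 85)/2 = 90/2 = 45

AM = 45


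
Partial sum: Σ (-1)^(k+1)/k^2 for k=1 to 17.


S = 1 - 1/4 + 1/9 - 1/16 + 1/25 - 1/36 + 1/49 - 1/64 ± ...
= 0.8241
(Full series converges to +π²/12 ≈ +0.8225)

S_17 = 0.8241


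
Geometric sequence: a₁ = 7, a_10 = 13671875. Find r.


r^(n-1) = aₙ/a₁
r^9 = 13671875/7 = 1953125
r = 1953125^(1/9)
= 5

r = 5


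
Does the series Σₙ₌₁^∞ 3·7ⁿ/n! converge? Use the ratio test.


aₙ = 3·7^n/n!
a_{n+1}/aₙ = 7^(n+1)/(n+1)! × n!/7^n  (constant 3 cancels)
= 7/(n+1)
L = lim(n→∞) 7/(n+1) = 0
L < 1 → series CONVERGES

Converges (ratio test: L = 0 < 1)


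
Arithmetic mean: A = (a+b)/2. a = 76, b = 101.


AM = (76 + 101)/2 = 177/2 = 88.5

AM = 88.5


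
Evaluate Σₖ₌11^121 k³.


Σₖ₌11^121 k³ = [121·122/2]² − [10·11/2]²
= 54479161 − 3025 = 54476136

Σk³ = 54476136


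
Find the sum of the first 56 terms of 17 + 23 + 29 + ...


aₙ = 17 + (56-1)×6 = 347
Sₙ = n(a₁+aₙ)/2 = 56×(17+347)/2
= 56×364/2 = 10192

S_56 = 10192


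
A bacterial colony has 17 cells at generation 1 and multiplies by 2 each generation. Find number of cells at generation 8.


aₙ = a₁·r^(n-1)
= 17×2^7
= 17×128
= 2176

a_8 = 2176


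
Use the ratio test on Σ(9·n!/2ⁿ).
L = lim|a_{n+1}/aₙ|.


aₙ = 9·n!/2^n
a_{n+1}/aₙ = (n+1)!/2^(n+1) × 2^n/n!  (constant 9 cancels)
= (n+1)/2
L = lim(n→∞) (n+1)/2 = ∞
L > 1 → series DIVERGES

Diverges (ratio test: L = ∞ > 1)


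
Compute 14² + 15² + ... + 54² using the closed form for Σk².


Σₖ₌14^54 k² = Σₖ₌₁^54 k² − Σₖ₌₁^13 k²
= 54·55·109/6 − 13·14·27/6
= 53955 − 819 = 53136

Σk² = 53136


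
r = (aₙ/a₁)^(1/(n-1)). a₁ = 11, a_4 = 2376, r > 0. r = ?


r^(n-1) = aₙ/a₁
r^3 = 2376/11 = 216
r = 216^(1/3)
= 6

r = 6


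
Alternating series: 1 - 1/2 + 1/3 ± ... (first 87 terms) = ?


S = 1 - 1/2 + 1/3 - 1/4 + 1/5 - 1/6 + 1/7 - 1/8 ± ...
= 0.6989
(Full series converges to +ln(2) ≈ +0.6931)

S_87 = 0.6989


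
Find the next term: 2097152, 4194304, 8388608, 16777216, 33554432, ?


Pattern: powers of 2: 2ⁿ
Terms: 2097152, 4194304, 8388608, 16777216, 33554432
Next term = 67108864

Next term = 67108864


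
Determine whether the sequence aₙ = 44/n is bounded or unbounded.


a₁ = 44, a₂ = 44/2, a₃ = 44/3, ...
0 < aₙ ≤ 44 for all n ≥ 1
Lower bound: 0, Upper bound: 44
The sequence IS bounded

Bounded (0 < aₙ ≤ 44)


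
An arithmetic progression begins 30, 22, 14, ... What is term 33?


aₙ = a₁ + (n-1)d
= 30 + (33-1)×-8
= 30 - 256
= -226

a_33 = -226


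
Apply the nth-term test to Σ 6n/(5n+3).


lim(n→∞) 6n/(5n+3) = 6/5 = 6/5  (divide numerator and denominator by n)
lim aₙ = 6/5 ≠ 0 → series DIVERGES

Diverges (lim aₙ = 6/5 ≠ 0)


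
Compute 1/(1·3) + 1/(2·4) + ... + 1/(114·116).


1/(k(k+2)) = (1/2)·(1/k - 1/(k+2)) (partial fractions)
Telescoping: Σ = (1/2)·(1 + 1/2 - 1/115 - 1/116) = 19779/26680

Sum = 19779/26680


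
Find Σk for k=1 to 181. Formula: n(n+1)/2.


n(n+1)/2 = 181×182/2 = 32942/2 = 16471

Σk = 16471


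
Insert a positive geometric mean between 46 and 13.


GM = √(46×13) = √598 = 24.454

GM = 24.454


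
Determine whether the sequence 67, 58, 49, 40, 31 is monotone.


Differences: -9, -9, -9, -9
All differences < 0 → strictly DECREASING

Monotonically decreasing


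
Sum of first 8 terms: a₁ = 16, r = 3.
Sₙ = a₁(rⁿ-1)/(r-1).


Sₙ = 16×(3^8 - 1)/(3 - 1)
= 16×(6561 - 1)/2
= 16×6560/2
= 52480

S_8 = 52480


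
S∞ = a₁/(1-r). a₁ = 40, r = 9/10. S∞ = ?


S∞ = a₁/(1-r) = 40/(1 - 9/10)
= 40/(1/10)
= 400

S∞ = 400


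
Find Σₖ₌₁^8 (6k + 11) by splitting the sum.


Σ(6k+11) = 6·Σk + 11·n
= 6·36 + 11·8
= 216 + 88 = 304

Σ = 304


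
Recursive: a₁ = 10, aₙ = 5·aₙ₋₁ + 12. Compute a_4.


Computing step by step:
a_1 = 10
a_2 = 62
a_3 = 322
a_4 = 1622


a_4 = 1622


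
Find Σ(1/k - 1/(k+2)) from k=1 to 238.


Telescoping with gap 2: two head and two tail terms survive.
= (1 + 1/2) - (1/239 + 1/240)
= 3/2 - 1/239 - 1/240 = 85561/57360

Sum = 85561/57360


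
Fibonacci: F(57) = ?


Fibonacci sequence: 1, 1, 2, 3, 5, 8, 13, 21, 34, 55, 89, ...
F(57) = 365435296162

F(57) = 365435296162


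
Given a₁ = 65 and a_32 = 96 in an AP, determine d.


d = (aₙ - a₁)/(n-1)
= (96 - 65)/(32-1)
= 31/31 = 1

d = 1


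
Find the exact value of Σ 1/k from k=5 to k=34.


Σₖ₌5^34 1/k = 1/5 + 1/6 + 1/7 + ... + 1/34
= 26713038089749/13127595717600
≈ 2.0349

Sum = 26713038089749/13127595717600 ≈ 2.0349


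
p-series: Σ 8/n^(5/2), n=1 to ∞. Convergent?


p-series test: Σ c/n^p converges if p > 1, diverges if p ≤ 1 (constant c > 0 doesn't affect convergence).
p = 5/2
5/2 > 1 → CONVERGES

Converges (p = 5/2 > 1)


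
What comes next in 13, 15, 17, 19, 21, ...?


Pattern: arithmetic (d=2)
Terms: 13, 15, 17, 19, 21
Next term = 23

Next term = 23


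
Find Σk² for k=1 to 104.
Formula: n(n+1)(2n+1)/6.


n = 104
n(n+1)(2n+1)/6 = 104×105×209/6
= 2282280/6 = 380380

Σk² = 380380


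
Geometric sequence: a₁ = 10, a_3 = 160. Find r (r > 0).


r^(n-1) = aₙ/a₁
r^2 = 160/10 = 16
r = 16^(1/2)
= ±4; taking r > 0 gives r = 4

r = 4


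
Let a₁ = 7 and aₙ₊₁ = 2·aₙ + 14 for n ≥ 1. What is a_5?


Computing step by step:
a_1 = 7
a_2 = 28
a_3 = 70
a_4 = 154
a_5 = 322


a_5 = 322


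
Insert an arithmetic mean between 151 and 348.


AM = (151 + 348)/2 = 499/2 = 249.5

AM = 249.5


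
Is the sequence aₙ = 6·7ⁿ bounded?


aₙ = 6·7ⁿ → as n→∞, aₙ→∞ (since base 7 > 1)
No finite upper bound exists
The sequence is UNBOUNDED

Unbounded (aₙ → ∞ as n → ∞)


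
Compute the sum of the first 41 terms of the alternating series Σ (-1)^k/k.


S = -1 + 1/2 - 1/3 + 1/4 - 1/5 + 1/6 - 1/7 + 1/8 ± ...
= -0.7052
(Full series converges to -ln(2) ≈ -0.6931)

S_41 = -0.7052


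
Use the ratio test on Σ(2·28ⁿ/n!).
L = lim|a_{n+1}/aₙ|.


aₙ = 2·28^n/n!
a_{n+1}/aₙ = 28^(n+1)/(n+1)! × n!/28^n  (constant 2 cancels)
= 28/(n+1)
L = lim(n→∞) 28/(n+1) = 0
L < 1 → series CONVERGES

Converges (ratio test: L = 0 < 1)


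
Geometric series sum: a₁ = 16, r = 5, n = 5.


Sₙ = 16×(5^5 - 1)/(5 - 1)
= 16×(3125 - 1)/4
= 16×3124/4
= 12496

S_5 = 12496


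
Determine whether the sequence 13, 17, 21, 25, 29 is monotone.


Differences: 4, 4, 4, 4
All differences > 0 → strictly INCREASING

Monotonically increasing


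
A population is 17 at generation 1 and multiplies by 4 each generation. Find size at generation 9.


aₙ = a₁·r^(n-1)
= 17×4^8
= 17×65536
= 1114112

a_9 = 1114112


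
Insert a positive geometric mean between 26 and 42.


GM = √(26×42) = √1092 = 33.0454

GM = 33.0454


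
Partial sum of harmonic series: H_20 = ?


H_20 = 1/1 + 1/2 + 1/3 + ... + 1/20
= 55835135/15519504
≈ 3.5977

H_20 = 55835135/15519504 ≈ 3.5977


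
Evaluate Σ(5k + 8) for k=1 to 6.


Σ(5k+8) = 5·Σk + 8·n
= 5·21 + 8·6
= 105 + 48 = 153

Σ = 153


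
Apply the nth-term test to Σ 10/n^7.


lim(n→∞) 10/n^7 = 0
lim aₙ = 0 → nth-term test is INCONCLUSIVE
(Need other tests; this is actually a convergent p-series with p=7 > 1)

Inconclusive (lim aₙ = 0; need another test)


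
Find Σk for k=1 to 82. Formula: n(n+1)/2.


n(n+1)/2 = 82×83/2 = 6806/2 = 3403

Σk = 3403


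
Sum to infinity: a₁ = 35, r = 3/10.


S∞ = a₁/(1-r) = 35/(1 - 3/10)
= 35/(7/10)
= 50

S∞ = 50


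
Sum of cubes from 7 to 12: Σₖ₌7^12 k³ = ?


Σₖ₌7^12 k³ = [12·13/2]² − [6·7/2]²
= 6084 − 441 = 5643

Σk³ = 5643


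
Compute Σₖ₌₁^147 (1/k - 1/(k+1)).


Telescoping: adjacent terms cancel.
= 1/1 - 1/148
= 1 - 1/148 = 147/148

Sum = 147/148


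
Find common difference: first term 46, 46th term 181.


d = (aₙ - a₁)/(n-1)
= (181 - 46)/(46-1)
= 135/45 = 3

d = 3


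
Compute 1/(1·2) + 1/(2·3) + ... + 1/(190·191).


1/(k(k+1)) = 1/k - 1/(k+1) (partial fractions)
Telescoping: Σ = 1 - 1/191 = 190/191

Sum = 190/191


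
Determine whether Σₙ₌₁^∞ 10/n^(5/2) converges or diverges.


p-series test: Σ c/n^p converges if p > 1, diverges if p ≤ 1 (constant c > 0 doesn't affect convergence).
p = 5/2
5/2 > 1 → CONVERGES

Converges (p = 5/2 > 1)


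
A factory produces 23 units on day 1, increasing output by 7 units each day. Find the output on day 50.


aₙ = a₁ + (n-1)d
= 23 + (50-1)×7
= 23 + 343
= 366

a_50 = 366


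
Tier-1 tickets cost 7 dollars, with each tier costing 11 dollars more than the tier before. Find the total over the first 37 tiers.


aₙ = 7 + (37-1)×11 = 403
Sₙ = n(a₁+aₙ)/2 = 37×(7+403)/2
= 37×410/2 = 7585

S_37 = 7585


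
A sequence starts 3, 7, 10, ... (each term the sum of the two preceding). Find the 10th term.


Computing iteratively: 3, 7, 10, 17, 27, 44, 71, 115, 186, 301
a_10 = 301

a_10 = 301


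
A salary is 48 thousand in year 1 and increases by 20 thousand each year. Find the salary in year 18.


aₙ = a₁ + (n-1)d
= 48 + (18-1)×20
= 48 + 340
= 388

a_18 = 388


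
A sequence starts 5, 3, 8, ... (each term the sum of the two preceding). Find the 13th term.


Computing iteratively: 5, 3, 8, 11, 19, 30, 49, 79, 128, 207, 335, 542, ...
a_13 = 877

a_13 = 877


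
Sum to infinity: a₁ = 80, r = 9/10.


S∞ = a₁/(1-r) = 80/(1 - 9/10)
= 80/(1/10)
= 800

S∞ = 800


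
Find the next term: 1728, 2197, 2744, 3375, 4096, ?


Pattern: perfect cubes: n³
Terms: 1728, 2197, 2744, 3375, 4096
Next term = 4913

Next term = 4913


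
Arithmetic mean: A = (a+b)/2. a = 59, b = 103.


AM = (59 + 103)/2 = 162/2 = 81

AM = 81


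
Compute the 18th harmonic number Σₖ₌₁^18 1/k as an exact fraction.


H_18 = 1/1 + 1/2 + 1/3 + ... + 1/18
= 14274301/4084080
≈ 3.4951

H_18 = 14274301/4084080 ≈ 3.4951


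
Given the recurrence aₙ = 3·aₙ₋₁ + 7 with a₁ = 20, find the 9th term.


Computing step by step:
a_1 = 20
a_2 = 67
a_3 = 208
a_4 = 631
a_5 = 1900
a_6 = 5707
a_7 = 17128
a_8 = 51391
a_9 = 154180


a_9 = 154180


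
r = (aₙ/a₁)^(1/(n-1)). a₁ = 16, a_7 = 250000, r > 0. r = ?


r^(n-1) = aₙ/a₁
r^6 = 250000/16 = 15625
r = 15625^(1/6)
= ±5; taking r > 0 gives r = 5

r = 5


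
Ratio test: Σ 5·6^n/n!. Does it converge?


aₙ = 5·6^n/n!
a_{n+1}/aₙ = 6^(n+1)/(n+1)! × n!/6^n  (constant 5 cancels)
= 6/(n+1)
L = lim(n→∞) 6/(n+1) = 0
L < 1 → series CONVERGES

Converges (ratio test: L = 0 < 1)


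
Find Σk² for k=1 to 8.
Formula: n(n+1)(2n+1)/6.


n = 8
n(n+1)(2n+1)/6 = 8×9×17/6
= 1224/6 = 204

Σk² = 204


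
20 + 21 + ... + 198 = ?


Σₖ₌20^198 k = Σₖ₌₁^198 k − Σₖ₌₁^19 k
= 198·199/2 − 19·20/2
= 19701 − 190 = 19511

Σk = 19511


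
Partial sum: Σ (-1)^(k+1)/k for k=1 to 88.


S = 1 - 1/2 + 1/3 - 1/4 + 1/5 - 1/6 + 1/7 - 1/8 ± ...
= 0.6875
(Full series converges to +ln(2) ≈ +0.6931)

S_88 = 0.6875


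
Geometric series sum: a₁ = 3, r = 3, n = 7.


Sₙ = 3×(3^7 - 1)/(3 - 1)
= 3×(2187 - 1)/2
= 3×2186/2
= 3279

S_7 = 3279


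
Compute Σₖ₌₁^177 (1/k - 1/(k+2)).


Telescoping with gap 2: two head and two tail terms survive.
= (1 + 1/2) - (1/178 + 1/179)
= 3/2 - 1/178 - 1/179 = 23718/15931

Sum = 23718/15931


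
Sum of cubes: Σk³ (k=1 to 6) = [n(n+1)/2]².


n(n+1)/2 = 6×7/2 = 21
Σk³ = 21² = 441

Σk³ = 441


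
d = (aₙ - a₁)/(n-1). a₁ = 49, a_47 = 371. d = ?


d = (aₙ - a₁)/(n-1)
= (371 - 49)/(47-1)
= 322/46 = 7

d = 7


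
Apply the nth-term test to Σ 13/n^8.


lim(n→∞) 13/n^8 = 0
lim aₙ = 0 → nth-term test is INCONCLUSIVE
(Need other tests; this is actually a convergent p-series with p=8 > 1)

Inconclusive (lim aₙ = 0; need another test)


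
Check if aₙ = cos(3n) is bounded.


For all n, -1 ≤ cos(3n) ≤ 1, so -1 ≤ cos(3n) ≤ 1
Lower bound: -1, Upper bound: 1
The sequence IS bounded

Bounded (-1 ≤ aₙ ≤ 1)


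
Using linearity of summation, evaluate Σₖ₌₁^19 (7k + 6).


Σ(7k+6) = 7·Σk + 6·n
= 7·190 + 6·19
= 1330 + 114 = 1444

Σ = 1444


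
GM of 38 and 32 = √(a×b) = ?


GM = √(38×32) = √1216 = 34.8712

GM = 34.8712


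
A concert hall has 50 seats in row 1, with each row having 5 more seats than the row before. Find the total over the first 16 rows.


aₙ = 50 + (16-1)×5 = 125
Sₙ = n(a₁+aₙ)/2 = 16×(50+125)/2
= 16×175/2 = 1400

S_16 = 1400


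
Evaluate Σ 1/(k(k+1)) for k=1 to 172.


1/(k(k+1)) = 1/k - 1/(k+1) (partial fractions)
Telescoping: Σ = 1 - 1/173 = 172/173

Sum = 172/173


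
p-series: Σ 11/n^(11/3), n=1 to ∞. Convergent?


p-series test: Σ c/n^p converges if p > 1, diverges if p ≤ 1 (constant c > 0 doesn't affect convergence).
p = 11/3
11/3 > 1 → CONVERGES

Converges (p = 11/3 > 1)


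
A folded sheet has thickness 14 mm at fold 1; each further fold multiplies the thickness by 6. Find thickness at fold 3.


aₙ = a₁·r^(n-1)
= 14×6^2
= 14×36
= 504

a_3 = 504


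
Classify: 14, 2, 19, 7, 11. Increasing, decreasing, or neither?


Differences: -12, 17, -12, 4
Difference at position 2 is +17 (> 0) but position 1 is -12 (< 0) — sequence both rises and falls
→ NOT monotonic

Not monotonic


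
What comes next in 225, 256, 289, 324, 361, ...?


Pattern: perfect squares: n²
Terms: 225, 256, 289, 324, 361
Next term = 400

Next term = 400


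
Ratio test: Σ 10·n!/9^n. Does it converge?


aₙ = 10·n!/9^n
a_{n+1}/aₙ = (n+1)!/9^(n+1) × 9^n/n!  (constant 10 cancels)
= (n+1)/9
L = lim(n→∞) (n+1)/9 = ∞
L > 1 → series DIVERGES

Diverges (ratio test: L = ∞ > 1)


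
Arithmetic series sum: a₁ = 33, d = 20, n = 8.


aₙ = 33 + (8-1)×20 = 173
Sₙ = n(a₁+aₙ)/2 = 8×(33+173)/2
= 8×206/2 = 824

S_8 = 824


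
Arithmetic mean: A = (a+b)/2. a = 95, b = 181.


AM = (95 + 181)/2 = 276/2 = 138

AM = 138


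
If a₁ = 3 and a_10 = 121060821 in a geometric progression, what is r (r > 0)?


r^(n-1) = aₙ/a₁
r^9 = 121060821/3 = 40353607
r = 40353607^(1/9)
= 7

r = 7


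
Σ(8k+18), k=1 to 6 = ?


Σ(8k+18) = 8·Σk + 18·n
= 8·21 + 18·6
= 168 + 108 = 276

Σ = 276


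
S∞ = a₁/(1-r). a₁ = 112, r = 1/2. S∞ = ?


S∞ = a₁/(1-r) = 112/(1 - 1/2)
= 112/(1/2)
= 224

S∞ = 224


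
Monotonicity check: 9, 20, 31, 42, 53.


Differences: 11, 11, 11, 11
All differences > 0 → strictly INCREASING

Monotonically increasing


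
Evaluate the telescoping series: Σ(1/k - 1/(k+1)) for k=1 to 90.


Telescoping: adjacent terms cancel.
= 1/1 - 1/91
= 1 - 1/91 = 90/91

Sum = 90/91


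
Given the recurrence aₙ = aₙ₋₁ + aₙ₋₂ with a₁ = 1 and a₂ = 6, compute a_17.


Computing iteratively: 1, 6, 7, 13, 20, 33, 53, 86, 139, 225, 364, 589, ...
a_17 = 6532

a_17 = 6532


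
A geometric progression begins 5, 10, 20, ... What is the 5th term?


aₙ = a₁·r^(n-1)
= 5×2^4
= 5×16
= 80

a_5 = 80


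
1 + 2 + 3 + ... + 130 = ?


n(n+1)/2 = 130×131/2 = 17030/2 = 8515

Σk = 8515


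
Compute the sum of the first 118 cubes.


n(n+1)/2 = 118×119/2 = 7021
Σk³ = 7021² = 49294441

Σk³ = 49294441


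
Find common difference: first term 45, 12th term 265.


d = (aₙ - a₁)/(n-1)
= (265 - 45)/(12-1)
= 220/11 = 20

d = 20


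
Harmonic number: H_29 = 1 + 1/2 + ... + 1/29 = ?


H_29 = 1/1 + 1/2 + 1/3 + ... + 1/29
= 9227046511387/2329089562800
≈ 3.9617

H_29 = 9227046511387/2329089562800 ≈ 3.9617


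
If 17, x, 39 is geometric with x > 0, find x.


GM = √(17×39) = √663 = 25.7488

GM = 25.7488


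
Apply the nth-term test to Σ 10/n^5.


lim(n→∞) 10/n^5 = 0
lim aₙ = 0 → nth-term test is INCONCLUSIVE
(Need other tests; this is actually a convergent p-series with p=5 > 1)

Inconclusive (lim aₙ = 0; need another test)


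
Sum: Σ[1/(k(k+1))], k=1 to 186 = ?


1/(k(k+1)) = 1/k - 1/(k+1) (partial fractions)
Telescoping: Σ = 1 - 1/187 = 186/187

Sum = 186/187


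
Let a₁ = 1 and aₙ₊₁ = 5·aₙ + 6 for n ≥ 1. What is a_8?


Computing step by step:
a_1 = 1
a_2 = 11
a_3 = 61
a_4 = 311
a_5 = 1561
a_6 = 7811
a_7 = 39061
a_8 = 195311


a_8 = 195311


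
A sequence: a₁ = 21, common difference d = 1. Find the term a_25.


aₙ = a₁ + (n-1)d
= 21 + (25-1)×1
= 21 + 24
= 45

a_25 = 45


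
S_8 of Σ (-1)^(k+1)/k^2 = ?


S = 1 - 1/4 + 1/9 - 1/16 + 1/25 - 1/36 + 1/49 - 1/64
= 0.8156
(Full series converges to +π²/12 ≈ +0.8225)

S_8 = 0.8156


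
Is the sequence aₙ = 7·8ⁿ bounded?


aₙ = 7·8ⁿ → as n→∞, aₙ→∞ (since base 8 > 1)
No finite upper bound exists
The sequence is UNBOUNDED

Unbounded (aₙ → ∞ as n → ∞)


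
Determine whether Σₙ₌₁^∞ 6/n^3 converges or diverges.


p-series test: Σ c/n^p converges if p > 1, diverges if p ≤ 1 (constant c > 0 doesn't affect convergence).
p = 3
3 > 1 → CONVERGES

Converges (p = 3 > 1)


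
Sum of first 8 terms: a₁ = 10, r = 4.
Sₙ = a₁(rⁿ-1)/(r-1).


Sₙ = 10×(4^8 - 1)/(4 - 1)
= 10×(65536 - 1)/3
= 10×65535/3
= 218450

S_8 = 218450


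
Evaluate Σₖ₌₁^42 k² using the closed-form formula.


n = 42
n(n+1)(2n+1)/6 = 42×43×85/6
= 153510/6 = 25585

Σk² = 25585


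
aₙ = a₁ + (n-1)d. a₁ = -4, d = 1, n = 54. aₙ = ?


aₙ = a₁ + (n-1)d
= -4 + (54-1)×1
= -4 + 53
= 49

a_54 = 49


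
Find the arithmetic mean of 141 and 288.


AM = (141 + 288)/2 = 429/2 = 214.5

AM = 214.5


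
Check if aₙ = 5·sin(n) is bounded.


For all n, -1 ≤ sin(n) ≤ 1, so -5 ≤ 5·sin(n) ≤ 5
Lower bound: -5, Upper bound: 5
The sequence IS bounded

Bounded (-5 ≤ aₙ ≤ 5)


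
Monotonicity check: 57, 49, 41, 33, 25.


Differences: -8, -8, -8, -8
All differences < 0 → strictly DECREASING

Monotonically decreasing


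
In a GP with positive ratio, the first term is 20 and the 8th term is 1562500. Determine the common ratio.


r^(n-1) = aₙ/a₁
r^7 = 1562500/20 = 78125
r = 78125^(1/7)
= 5

r = 5


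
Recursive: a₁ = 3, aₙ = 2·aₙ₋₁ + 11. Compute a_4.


Computing step by step:
a_1 = 3
a_2 = 17
a_3 = 45
a_4 = 101


a_4 = 101


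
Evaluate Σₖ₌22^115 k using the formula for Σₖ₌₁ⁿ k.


Σₖ₌22^115 k = Σₖ₌₁^115 k − Σₖ₌₁^21 k
= 115·116/2 − 21·22/2
= 6670 − 231 = 6439

Σk = 6439


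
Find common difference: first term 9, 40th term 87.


d = (aₙ - a₁)/(n-1)
= (87 - 9)/(40-1)
= 78/39 = 2

d = 2


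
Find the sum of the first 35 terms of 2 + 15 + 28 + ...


aₙ = 2 + (35-1)×13 = 444
Sₙ = n(a₁+aₙ)/2 = 35×(2+444)/2
= 35×446/2 = 7805

S_35 = 7805


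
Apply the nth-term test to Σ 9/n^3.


lim(n→∞) 9/n^3 = 0
lim aₙ = 0 → nth-term test is INCONCLUSIVE
(Need other tests; this is actually a convergent p-series with p=3 > 1)

Inconclusive (lim aₙ = 0; need another test)


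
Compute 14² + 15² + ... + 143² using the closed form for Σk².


Σₖ₌14^143 k² = Σₖ₌₁^143 k² − Σₖ₌₁^13 k²
= 143·144·287/6 − 13·14·27/6
= 984984 − 819 = 984165

Σk² = 984165


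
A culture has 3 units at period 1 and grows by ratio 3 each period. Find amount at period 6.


aₙ = a₁·r^(n-1)
= 3×3^5
= 3×243
= 729

a_6 = 729


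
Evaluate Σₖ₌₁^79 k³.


n(n+1)/2 = 79×80/2 = 3160
Σk³ = 3160² = 9985600

Σk³ = 9985600


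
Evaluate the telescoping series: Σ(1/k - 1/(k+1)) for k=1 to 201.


Telescoping: adjacent terms cancel.
= 1/1 - 1/202
= 1 - 1/202 = 201/202

Sum = 201/202


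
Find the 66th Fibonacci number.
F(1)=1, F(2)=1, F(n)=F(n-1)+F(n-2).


Fibonacci sequence: 1, 1, 2, 3, 5, 8, 13, 21, 34, 55, 89, ...
F(66) = 27777890035288

F(66) = 27777890035288


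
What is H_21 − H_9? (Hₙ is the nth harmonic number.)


Σₖ₌10^21 1/k = 1/10 + 1/11 + 1/12 + ... + 1/21
= 190049623/232792560
≈ 0.8164

Sum = 190049623/232792560 ≈ 0.8164


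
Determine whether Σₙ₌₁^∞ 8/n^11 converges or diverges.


p-series test: Σ c/n^p converges if p > 1, diverges if p ≤ 1 (constant c > 0 doesn't affect convergence).
p = 11
11 > 1 → CONVERGES

Converges (p = 11 > 1)


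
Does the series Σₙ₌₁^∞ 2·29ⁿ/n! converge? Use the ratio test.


aₙ = 2·29^n/n!
a_{n+1}/aₙ = 29^(n+1)/(n+1)! × n!/29^n  (constant 2 cancels)
= 29/(n+1)
L = lim(n→∞) 29/(n+1) = 0
L < 1 → series CONVERGES

Converges (ratio test: L = 0 < 1)


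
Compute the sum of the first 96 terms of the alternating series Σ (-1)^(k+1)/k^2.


S = 1 - 1/4 + 1/9 - 1/16 + 1/25 - 1/36 + 1/49 - 1/64 ± ...
= 0.8224
(Full series converges to +π²/12 ≈ +0.8225)

S_96 = 0.8224


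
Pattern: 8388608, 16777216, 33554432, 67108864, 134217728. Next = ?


Pattern: powers of 2: 2ⁿ
Terms: 8388608, 16777216, 33554432, 67108864, 134217728
Next term = 268435456

Next term = 268435456


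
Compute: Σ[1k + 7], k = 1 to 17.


Σ(1k+7) = 1·Σk + 7·n
= 1·153 + 7·17
= 153 + 119 = 272

Σ = 272


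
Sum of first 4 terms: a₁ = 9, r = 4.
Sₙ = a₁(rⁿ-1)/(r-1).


Sₙ = 9×(4^4 - 1)/(4 - 1)
= 9×(256 - 1)/3
= 9×255/3
= 765

S_4 = 765


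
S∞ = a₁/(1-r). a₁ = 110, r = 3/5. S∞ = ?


S∞ = a₁/(1-r) = 110/(1 - 3/5)
= 110/(2/5)
= 275

S∞ = 275


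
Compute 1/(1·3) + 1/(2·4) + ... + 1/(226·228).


1/(k(k+2)) = (1/2)·(1/k - 1/(k+2)) (partial fractions)
Telescoping: Σ = (1/2)·(1 + 1/2 - 1/227 - 1/228) = 77179/103512

Sum = 77179/103512


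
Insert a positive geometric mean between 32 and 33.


GM = √(32×33) = √1056 = 32.4962

GM = 32.4962


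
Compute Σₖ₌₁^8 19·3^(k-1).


Sₙ = 19×(3^8 - 1)/(3 - 1)
= 19×(6561 - 1)/2
= 19×6560/2
= 62320

S_8 = 62320


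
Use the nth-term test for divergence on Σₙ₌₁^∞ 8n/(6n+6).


lim(n→∞) 8n/(6n+6) = 8/6 = 4/3  (divide numerator and denominator by n)
lim aₙ = 4/3 ≠ 0 → series DIVERGES

Diverges (lim aₙ = 4/3 ≠ 0)


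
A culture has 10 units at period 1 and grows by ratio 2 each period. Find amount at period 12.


aₙ = a₁·r^(n-1)
= 10×2^11
= 10×2048
= 20480

a_12 = 20480


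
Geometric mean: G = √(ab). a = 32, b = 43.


GM = √(32×43) = √1376 = 37.0945

GM = 37.0945


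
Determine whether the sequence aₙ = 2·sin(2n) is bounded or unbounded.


For all n, -1 ≤ sin(2n) ≤ 1, so -2 ≤ 2·sin(2n) ≤ 2
Lower bound: -2, Upper bound: 2
The sequence IS bounded

Bounded (-2 ≤ aₙ ≤ 2)


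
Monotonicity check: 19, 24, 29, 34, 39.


Differences: 5, 5, 5, 5
All differences > 0 → strictly INCREASING

Monotonically increasing


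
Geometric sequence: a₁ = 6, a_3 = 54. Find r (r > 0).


r^(n-1) = aₙ/a₁
r^2 = 54/6 = 9
r = 9^(1/2)
= ±3; taking r > 0 gives r = 3

r = 3


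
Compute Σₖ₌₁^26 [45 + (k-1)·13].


aₙ = 45 + (26-1)×13 = 370
Sₙ = n(a₁+aₙ)/2 = 26×(45+370)/2
= 26×415/2 = 5395

S_26 = 5395


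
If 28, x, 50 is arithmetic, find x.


AM = (28 + 50)/2 = 78/2 = 39

AM = 39


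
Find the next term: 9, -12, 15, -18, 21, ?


Pattern: alternating sign, magnitude arithmetic (d=3)
Terms: 9, -12, 15, -18, 21
Next term = -24

Next term = -24


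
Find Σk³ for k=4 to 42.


Σₖ₌4^42 k³ = [42·43/2]² − [3·4/2]²
= 815409 − 36 = 815373

Σk³ = 815373


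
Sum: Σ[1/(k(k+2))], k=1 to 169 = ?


1/(k(k+2)) = (1/2)·(1/k - 1/(k+2)) (partial fractions)
Telescoping: Σ = (1/2)·(1 + 1/2 - 1/170 - 1/171) = 10816/14535

Sum = 10816/14535


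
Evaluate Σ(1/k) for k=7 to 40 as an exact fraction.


Σₖ₌7^40 1/k = 1/7 + 1/8 + 1/9 + ... + 1/40
= 888161829393373/485721041551200
≈ 1.8285

Sum = 888161829393373/485721041551200 ≈ 1.8285


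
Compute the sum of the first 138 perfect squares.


n = 138
n(n+1)(2n+1)/6 = 138×139×277/6
= 5313414/6 = 885569

Σk² = 885569


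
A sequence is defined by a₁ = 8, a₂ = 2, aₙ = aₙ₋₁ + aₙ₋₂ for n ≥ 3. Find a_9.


Computing iteratively: 8, 2, 10, 12, 22, 34, 56, 90, 146
a_9 = 146

a_9 = 146


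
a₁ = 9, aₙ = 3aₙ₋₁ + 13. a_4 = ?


Computing step by step:
a_1 = 9
a_2 = 40
a_3 = 133
a_4 = 412


a_4 = 412


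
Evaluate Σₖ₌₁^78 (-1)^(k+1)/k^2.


S = 1 - 1/4 + 1/9 - 1/16 + 1/25 - 1/36 + 1/49 - 1/64 ± ...
= 0.8224
(Full series converges to +π²/12 ≈ +0.8225)

S_78 = 0.8224


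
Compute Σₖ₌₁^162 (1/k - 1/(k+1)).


Telescoping: adjacent terms cancel.
= 1/1 - 1/163
= 1 - 1/163 = 162/163

Sum = 162/163


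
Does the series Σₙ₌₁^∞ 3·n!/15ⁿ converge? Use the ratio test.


aₙ = 3·n!/15^n
a_{n+1}/aₙ = (n+1)!/15^(n+1) × 15^n/n!  (constant 3 cancels)
= (n+1)/15
L = lim(n→∞) (n+1)/15 = ∞
L > 1 → series DIVERGES

Diverges (ratio test: L = ∞ > 1)


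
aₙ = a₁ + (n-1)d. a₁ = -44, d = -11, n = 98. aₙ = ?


aₙ = a₁ + (n-1)d
= -44 + (98-1)×-11
= -44 - 1067
= -1111

a_98 = -1111


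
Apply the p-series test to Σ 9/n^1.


p-series test: Σ c/n^p converges if p > 1, diverges if p ≤ 1 (constant c > 0 doesn't affect convergence).
p = 1
1 ≤ 1 → DIVERGES

Diverges (p = 1 ≤ 1)


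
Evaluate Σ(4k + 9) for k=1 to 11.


Σ(4k+9) = 4·Σk + 9·n
= 4·66 + 9·11
= 264 + 99 = 363

Σ = 363


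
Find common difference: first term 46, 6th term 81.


d = (aₙ - a₁)/(n-1)
= (81 - 46)/(6-1)
= 35/5 = 7

d = 7


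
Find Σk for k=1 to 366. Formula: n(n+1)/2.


n(n+1)/2 = 366×367/2 = 134322/2 = 67161

Σk = 67161


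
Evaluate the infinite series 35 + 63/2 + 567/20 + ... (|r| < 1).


S∞ = a₁/(1-r) = 35/(1 - 9/10)
= 35/(1/10)
= 350

S∞ = 350


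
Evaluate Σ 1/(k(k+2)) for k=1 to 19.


1/(k(k+2)) = (1/2)·(1/k - 1/(k+2)) (partial fractions)
Telescoping: Σ = (1/2)·(1 + 1/2 - 1/20 - 1/21) = 589/840

Sum = 589/840


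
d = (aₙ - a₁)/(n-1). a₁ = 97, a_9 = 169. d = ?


d = (aₙ - a₁)/(n-1)
= (169 - 97)/(9-1)
= 72/8 = 9

d = 9


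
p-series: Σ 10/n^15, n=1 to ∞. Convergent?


p-series test: Σ c/n^p converges if p > 1, diverges if p ≤ 1 (constant c > 0 doesn't affect convergence).
p = 15
15 > 1 → CONVERGES

Converges (p = 15 > 1)


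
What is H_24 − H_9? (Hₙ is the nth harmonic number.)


Σₖ₌10^24 1/k = 1/10 + 1/11 + 1/12 + ... + 1/24
= 5070400799/5354228880
≈ 0.947

Sum = 5070400799/5354228880 ≈ 0.947


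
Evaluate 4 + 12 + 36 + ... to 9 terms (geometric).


Sₙ = 4×(3^9 - 1)/(3 - 1)
= 4×(19683 - 1)/2
= 4×19682/2
= 39364

S_9 = 39364


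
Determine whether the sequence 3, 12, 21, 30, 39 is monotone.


Differences: 9, 9, 9, 9
All differences > 0 → strictly INCREASING

Monotonically increasing


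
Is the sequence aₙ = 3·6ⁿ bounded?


aₙ = 3·6ⁿ → as n→∞, aₙ→∞ (since base 6 > 1)
No finite upper bound exists
The sequence is UNBOUNDED

Unbounded (aₙ → ∞ as n → ∞)


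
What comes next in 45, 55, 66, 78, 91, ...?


Pattern: triangular numbers: n(n+1)/2
Terms: 45, 55, 66, 78, 91
Next term = 105

Next term = 105


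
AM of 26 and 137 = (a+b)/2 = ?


AM = (26 + 137)/2 = 163/2 = 81.5

AM = 81.5


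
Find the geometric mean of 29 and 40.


GM = √(29×40) = √1160 = 34.0588

GM = 34.0588


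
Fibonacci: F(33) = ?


Fibonacci sequence: 1, 1, 2, 3, 5, 8, 13, 21, 34, 55, 89, ...
F(33) = 3524578

F(33) = 3524578


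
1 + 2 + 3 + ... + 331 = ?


n(n+1)/2 = 331×332/2 = 109892/2 = 54946

Σk = 54946


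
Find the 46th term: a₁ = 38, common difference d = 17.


aₙ = a₁ + (n-1)d
= 38 + (46-1)×17
= 38 + 765
= 803

a_46 = 803


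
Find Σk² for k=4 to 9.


Σₖ₌4^9 k² = Σₖ₌₁^9 k² − Σₖ₌₁^3 k²
= 9·10·19/6 − 3·4·7/6
= 285 − 14 = 271

Σk² = 271


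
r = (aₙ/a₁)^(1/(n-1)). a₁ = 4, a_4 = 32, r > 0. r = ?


r^(n-1) = aₙ/a₁
r^3 = 32/4 = 8
r = 8^(1/3)
= 2

r = 2


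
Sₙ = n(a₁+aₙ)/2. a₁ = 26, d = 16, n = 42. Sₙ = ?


aₙ = 26 + (42-1)×16 = 682
Sₙ = n(a₁+aₙ)/2 = 42×(26+682)/2
= 42×708/2 = 14868

S_42 = 14868


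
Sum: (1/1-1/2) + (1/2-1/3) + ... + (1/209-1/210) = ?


Telescoping: adjacent terms cancel.
= 1/1 - 1/210
= 1 - 1/210 = 209/210

Sum = 209/210


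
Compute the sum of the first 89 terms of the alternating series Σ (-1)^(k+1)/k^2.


S = 1 - 1/4 + 1/9 - 1/16 + 1/25 - 1/36 + 1/49 - 1/64 ± ...
= 0.8225
(Full series converges to +π²/12 ≈ +0.8225)

S_89 = 0.8225


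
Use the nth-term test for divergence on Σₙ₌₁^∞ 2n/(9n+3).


lim(n→∞) 2n/(9n+3) = 2/9 = 2/9  (divide numerator and denominator by n)
lim aₙ = 2/9 ≠ 0 → series DIVERGES

Diverges (lim aₙ = 2/9 ≠ 0)


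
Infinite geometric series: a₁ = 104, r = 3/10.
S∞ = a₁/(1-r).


S∞ = a₁/(1-r) = 104/(1 - 3/10)
= 104/(7/10)
= 1040/7

S∞ = 1040/7


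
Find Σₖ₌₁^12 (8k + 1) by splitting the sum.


Σ(8k+1) = 8·Σk + 1·n
= 8·78 + 1·12
= 624 + 12 = 636

Σ = 636


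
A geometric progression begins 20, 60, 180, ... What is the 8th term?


aₙ = a₁·r^(n-1)
= 20×3^7
= 20×2187
= 43740

a_8 = 43740


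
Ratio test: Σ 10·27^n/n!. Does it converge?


aₙ = 10·27^n/n!
a_{n+1}/aₙ = 27^(n+1)/(n+1)! × n!/27^n  (constant 10 cancels)
= 27/(n+1)
L = lim(n→∞) 27/(n+1) = 0
L < 1 → series CONVERGES

Converges (ratio test: L = 0 < 1)
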